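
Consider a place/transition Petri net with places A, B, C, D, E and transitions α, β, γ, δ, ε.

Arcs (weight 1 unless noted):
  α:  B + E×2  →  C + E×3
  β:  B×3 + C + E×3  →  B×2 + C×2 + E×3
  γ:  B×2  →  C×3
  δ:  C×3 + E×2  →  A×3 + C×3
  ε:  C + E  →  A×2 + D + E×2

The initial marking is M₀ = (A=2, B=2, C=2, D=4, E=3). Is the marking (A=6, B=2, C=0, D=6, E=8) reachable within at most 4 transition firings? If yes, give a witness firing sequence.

NO — not reachable within 4 firings

depth 0: 1 marking
depth 1: 4 markings reached so far
depth 2: 10 markings reached so far
depth 3: 17 markings reached so far
depth 4: 25 markings reached so far
target is not among the 25 markings reachable within 4 steps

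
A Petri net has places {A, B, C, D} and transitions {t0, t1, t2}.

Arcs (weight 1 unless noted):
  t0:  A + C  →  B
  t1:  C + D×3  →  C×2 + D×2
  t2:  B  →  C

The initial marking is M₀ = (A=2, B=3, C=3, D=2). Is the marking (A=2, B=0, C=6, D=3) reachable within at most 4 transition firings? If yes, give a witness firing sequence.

depth 0: 1 marking
depth 1: 3 markings reached so far
depth 2: 6 markings reached so far
depth 3: 9 markings reached so far
depth 4: 11 markings reached so far
target is not among the 11 markings reachable within 4 steps

NO — not reachable within 4 firings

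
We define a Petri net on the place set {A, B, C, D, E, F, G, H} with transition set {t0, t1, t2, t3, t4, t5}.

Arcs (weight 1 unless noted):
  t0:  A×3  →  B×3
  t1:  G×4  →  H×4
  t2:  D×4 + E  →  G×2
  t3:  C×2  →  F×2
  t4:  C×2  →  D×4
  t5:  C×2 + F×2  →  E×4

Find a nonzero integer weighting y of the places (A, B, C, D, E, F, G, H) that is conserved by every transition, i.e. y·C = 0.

y = (A:1, B:1, C:0, D:0, E:0, F:0, G:0, H:0)

Incidence matrix C (rows=places, cols=transitions):
       t0   t1   t2   t3   t4   t5
    A  -3    0    0    0    0    0
    B   3    0    0    0    0    0
    C   0    0    0   -2   -2   -2
    D   0    0   -4    0    4    0
    E   0    0   -1    0    0    4
    F   0    0    0    2    0   -2
    G   0   -4    2    0    0    0
    H   0    4    0    0    0    0

Candidate y = [1, 1, 0, 0, 0, 0, 0, 0]; check y·C column-wise:
  col t0: 1·-3 + 1·3 = 0
  col t1: 1·0 + 1·0 + 0·-4 + 0·4 = 0
  col t2: 1·0 + 1·0 + 0·-4 + 0·-1 + 0·2 = 0
  col t3: 1·0 + 1·0 + 0·-2 + 0·2 = 0
  col t4: 1·0 + 1·0 + 0·-2 + 0·4 = 0
  col t5: 1·0 + 1·0 + 0·-2 + 0·4 + 0·-2 = 0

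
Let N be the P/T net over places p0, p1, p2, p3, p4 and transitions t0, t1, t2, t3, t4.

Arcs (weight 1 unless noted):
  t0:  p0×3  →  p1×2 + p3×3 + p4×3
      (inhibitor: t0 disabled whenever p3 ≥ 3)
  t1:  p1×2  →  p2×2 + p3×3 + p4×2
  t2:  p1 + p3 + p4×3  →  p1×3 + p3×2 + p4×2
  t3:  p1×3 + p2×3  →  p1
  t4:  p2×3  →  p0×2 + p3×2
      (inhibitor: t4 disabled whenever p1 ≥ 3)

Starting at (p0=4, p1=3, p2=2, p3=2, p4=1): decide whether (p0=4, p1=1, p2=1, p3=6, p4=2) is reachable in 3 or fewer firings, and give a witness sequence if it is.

step 1: fire t1:  (p0=4, p1=3, p2=2, p3=2, p4=1) → (p0=4, p1=1, p2=4, p3=5, p4=3)
step 2: fire t2:  (p0=4, p1=1, p2=4, p3=5, p4=3) → (p0=4, p1=3, p2=4, p3=6, p4=2)
step 3: fire t3:  (p0=4, p1=3, p2=4, p3=6, p4=2) → (p0=4, p1=1, p2=1, p3=6, p4=2)

YES — reachable via ⟨t1, t2, t3⟩ (3 firings)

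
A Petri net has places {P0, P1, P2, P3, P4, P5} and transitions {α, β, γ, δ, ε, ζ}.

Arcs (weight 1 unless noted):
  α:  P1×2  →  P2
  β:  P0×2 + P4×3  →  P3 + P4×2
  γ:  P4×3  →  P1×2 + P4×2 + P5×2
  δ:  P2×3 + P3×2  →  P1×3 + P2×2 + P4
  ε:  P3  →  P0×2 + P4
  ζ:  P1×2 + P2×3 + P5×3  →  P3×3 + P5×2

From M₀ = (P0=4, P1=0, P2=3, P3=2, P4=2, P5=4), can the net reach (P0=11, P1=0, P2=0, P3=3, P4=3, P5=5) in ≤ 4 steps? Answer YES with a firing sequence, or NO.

depth 0: 1 marking
depth 1: 3 markings reached so far
depth 2: 8 markings reached so far
depth 3: 13 markings reached so far
depth 4: 18 markings reached so far
target is not among the 18 markings reachable within 4 steps

NO — not reachable within 4 firings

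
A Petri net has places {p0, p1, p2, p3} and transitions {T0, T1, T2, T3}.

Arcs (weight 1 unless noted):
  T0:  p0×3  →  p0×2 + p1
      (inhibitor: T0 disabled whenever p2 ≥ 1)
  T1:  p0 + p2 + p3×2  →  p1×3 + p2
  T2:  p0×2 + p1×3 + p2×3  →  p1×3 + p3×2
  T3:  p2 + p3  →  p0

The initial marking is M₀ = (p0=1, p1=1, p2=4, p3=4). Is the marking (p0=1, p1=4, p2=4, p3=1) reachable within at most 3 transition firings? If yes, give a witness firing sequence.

depth 0: 1 marking
depth 1: 3 markings reached so far
depth 2: 5 markings reached so far
depth 3: 7 markings reached so far
target is not among the 7 markings reachable within 3 steps

NO — not reachable within 3 firings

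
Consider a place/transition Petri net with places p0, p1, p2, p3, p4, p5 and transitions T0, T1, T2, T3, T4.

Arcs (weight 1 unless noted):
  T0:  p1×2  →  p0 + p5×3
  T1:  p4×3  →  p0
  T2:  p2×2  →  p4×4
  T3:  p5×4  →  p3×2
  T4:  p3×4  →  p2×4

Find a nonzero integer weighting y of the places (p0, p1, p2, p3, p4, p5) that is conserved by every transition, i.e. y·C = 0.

Incidence matrix C (rows=places, cols=transitions):
       T0   T1   T2   T3   T4
   p0   1    1    0    0    0
   p1  -2    0    0    0    0
   p2   0    0   -2    0    4
   p3   0    0    0    2   -4
   p4   0   -3    4    0    0
   p5   3    0    0   -4    0

Candidate y = [3, 3, 2, 2, 1, 1]; check y·C column-wise:
  col T0: 3·1 + 3·-2 + 2·0 + 2·0 + 1·0 + 1·3 = 0
  col T1: 3·1 + 3·0 + 2·0 + 2·0 + 1·-3 + 1·0 = 0
  col T2: 3·0 + 3·0 + 2·-2 + 2·0 + 1·4 + 1·0 = 0
  col T3: 3·0 + 3·0 + 2·0 + 2·2 + 1·0 + 1·-4 = 0
  col T4: 3·0 + 3·0 + 2·4 + 2·-4 + 1·0 + 1·0 = 0

y = (p0:3, p1:3, p2:2, p3:2, p4:1, p5:1)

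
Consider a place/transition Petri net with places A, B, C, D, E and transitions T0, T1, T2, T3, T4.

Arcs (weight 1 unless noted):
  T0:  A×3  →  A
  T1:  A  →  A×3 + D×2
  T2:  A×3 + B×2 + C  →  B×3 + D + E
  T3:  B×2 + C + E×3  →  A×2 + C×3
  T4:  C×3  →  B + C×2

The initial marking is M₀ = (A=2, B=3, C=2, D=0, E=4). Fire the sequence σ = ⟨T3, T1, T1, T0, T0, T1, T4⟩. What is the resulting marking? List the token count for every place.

step 1: fire T3:  (A=2, B=3, C=2, D=0, E=4) → (A=4, B=1, C=4, D=0, E=1)
step 2: fire T1:  (A=4, B=1, C=4, D=0, E=1) → (A=6, B=1, C=4, D=2, E=1)
step 3: fire T1:  (A=6, B=1, C=4, D=2, E=1) → (A=8, B=1, C=4, D=4, E=1)
step 4: fire T0:  (A=8, B=1, C=4, D=4, E=1) → (A=6, B=1, C=4, D=4, E=1)
step 5: fire T0:  (A=6, B=1, C=4, D=4, E=1) → (A=4, B=1, C=4, D=4, E=1)
step 6: fire T1:  (A=4, B=1, C=4, D=4, E=1) → (A=6, B=1, C=4, D=6, E=1)
step 7: fire T4:  (A=6, B=1, C=4, D=6, E=1) → (A=6, B=2, C=3, D=6, E=1)

(A=6, B=2, C=3, D=6, E=1)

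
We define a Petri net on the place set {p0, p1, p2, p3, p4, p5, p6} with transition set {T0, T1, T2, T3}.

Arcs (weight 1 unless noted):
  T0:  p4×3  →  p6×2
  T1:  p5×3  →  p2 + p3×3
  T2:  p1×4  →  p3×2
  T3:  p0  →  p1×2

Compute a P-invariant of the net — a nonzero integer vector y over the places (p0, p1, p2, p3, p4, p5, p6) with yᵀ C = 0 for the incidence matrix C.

Incidence matrix C (rows=places, cols=transitions):
       T0   T1   T2   T3
   p0   0    0    0   -1
   p1   0    0   -4    2
   p2   0    1    0    0
   p3   0    3    2    0
   p4  -3    0    0    0
   p5   0   -3    0    0
   p6   2    0    0    0

Candidate y = [2, 1, -6, 2, 0, 0, 0]; check y·C column-wise:
  col T0: 2·0 + 1·0 + -6·0 + 2·0 + 0·-3 + 0·2 = 0
  col T1: 2·0 + 1·0 + -6·1 + 2·3 + 0·-3 = 0
  col T2: 2·0 + 1·-4 + -6·0 + 2·2 = 0
  col T3: 2·-1 + 1·2 + -6·0 + 2·0 = 0

y = (p0:2, p1:1, p2:-6, p3:2, p4:0, p5:0, p6:0)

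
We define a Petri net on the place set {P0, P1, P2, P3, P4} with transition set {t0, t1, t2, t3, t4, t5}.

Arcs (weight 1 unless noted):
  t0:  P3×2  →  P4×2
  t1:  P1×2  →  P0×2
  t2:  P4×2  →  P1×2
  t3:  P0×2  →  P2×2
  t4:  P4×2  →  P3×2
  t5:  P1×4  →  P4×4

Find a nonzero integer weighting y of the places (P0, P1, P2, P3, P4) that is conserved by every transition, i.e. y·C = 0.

y = (P0:1, P1:1, P2:1, P3:1, P4:1)

Incidence matrix C (rows=places, cols=transitions):
       t0   t1   t2   t3   t4   t5
   P0   0    2    0   -2    0    0
   P1   0   -2    2    0    0   -4
   P2   0    0    0    2    0    0
   P3  -2    0    0    0    2    0
   P4   2    0   -2    0   -2    4

Candidate y = [1, 1, 1, 1, 1]; check y·C column-wise:
  col t0: 1·0 + 1·0 + 1·0 + 1·-2 + 1·2 = 0
  col t1: 1·2 + 1·-2 + 1·0 + 1·0 + 1·0 = 0
  col t2: 1·0 + 1·2 + 1·0 + 1·0 + 1·-2 = 0
  col t3: 1·-2 + 1·0 + 1·2 + 1·0 + 1·0 = 0
  col t4: 1·0 + 1·0 + 1·0 + 1·2 + 1·-2 = 0
  col t5: 1·0 + 1·-4 + 1·0 + 1·0 + 1·4 = 0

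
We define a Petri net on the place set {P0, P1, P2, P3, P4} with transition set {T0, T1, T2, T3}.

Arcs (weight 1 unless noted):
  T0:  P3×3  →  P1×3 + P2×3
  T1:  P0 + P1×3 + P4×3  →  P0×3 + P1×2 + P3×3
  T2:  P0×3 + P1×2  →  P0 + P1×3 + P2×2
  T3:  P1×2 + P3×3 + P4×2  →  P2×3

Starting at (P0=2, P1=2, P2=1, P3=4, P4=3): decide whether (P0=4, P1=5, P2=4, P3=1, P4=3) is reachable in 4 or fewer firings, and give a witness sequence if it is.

NO — not reachable within 4 firings

depth 0: 1 marking
depth 1: 3 markings reached so far
depth 2: 4 markings reached so far
depth 3: 6 markings reached so far
depth 4: 7 markings reached so far
target is not among the 7 markings reachable within 4 steps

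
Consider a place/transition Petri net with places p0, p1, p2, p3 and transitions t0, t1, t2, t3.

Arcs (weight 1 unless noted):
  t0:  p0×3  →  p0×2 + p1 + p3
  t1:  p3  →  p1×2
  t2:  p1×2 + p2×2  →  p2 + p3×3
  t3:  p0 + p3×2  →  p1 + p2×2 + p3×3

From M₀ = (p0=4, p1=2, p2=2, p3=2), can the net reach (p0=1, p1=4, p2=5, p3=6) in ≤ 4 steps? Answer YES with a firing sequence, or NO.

NO — not reachable within 4 firings

depth 0: 1 marking
depth 1: 5 markings reached so far
depth 2: 14 markings reached so far
depth 3: 28 markings reached so far
depth 4: 51 markings reached so far
target is not among the 51 markings reachable within 4 steps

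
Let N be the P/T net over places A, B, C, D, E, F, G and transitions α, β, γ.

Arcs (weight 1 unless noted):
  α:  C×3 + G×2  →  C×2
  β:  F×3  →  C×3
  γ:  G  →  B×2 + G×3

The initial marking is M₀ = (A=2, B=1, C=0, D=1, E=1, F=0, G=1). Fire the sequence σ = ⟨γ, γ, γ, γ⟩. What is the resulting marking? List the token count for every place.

(A=2, B=9, C=0, D=1, E=1, F=0, G=9)

step 1: fire γ:  (A=2, B=1, C=0, D=1, E=1, F=0, G=1) → (A=2, B=3, C=0, D=1, E=1, F=0, G=3)
step 2: fire γ:  (A=2, B=3, C=0, D=1, E=1, F=0, G=3) → (A=2, B=5, C=0, D=1, E=1, F=0, G=5)
step 3: fire γ:  (A=2, B=5, C=0, D=1, E=1, F=0, G=5) → (A=2, B=7, C=0, D=1, E=1, F=0, G=7)
step 4: fire γ:  (A=2, B=7, C=0, D=1, E=1, F=0, G=7) → (A=2, B=9, C=0, D=1, E=1, F=0, G=9)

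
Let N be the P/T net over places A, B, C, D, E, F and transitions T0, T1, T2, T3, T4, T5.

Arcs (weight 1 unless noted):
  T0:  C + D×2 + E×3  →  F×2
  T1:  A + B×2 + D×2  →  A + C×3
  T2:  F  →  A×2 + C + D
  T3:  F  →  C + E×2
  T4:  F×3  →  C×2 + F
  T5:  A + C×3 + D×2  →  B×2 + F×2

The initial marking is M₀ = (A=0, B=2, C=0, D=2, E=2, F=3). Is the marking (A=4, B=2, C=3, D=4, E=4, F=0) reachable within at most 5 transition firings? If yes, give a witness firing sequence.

step 1: fire T2:  (A=0, B=2, C=0, D=2, E=2, F=3) → (A=2, B=2, C=1, D=3, E=2, F=2)
step 2: fire T2:  (A=2, B=2, C=1, D=3, E=2, F=2) → (A=4, B=2, C=2, D=4, E=2, F=1)
step 3: fire T3:  (A=4, B=2, C=2, D=4, E=2, F=1) → (A=4, B=2, C=3, D=4, E=4, F=0)

YES — reachable via ⟨T2, T2, T3⟩ (3 firings)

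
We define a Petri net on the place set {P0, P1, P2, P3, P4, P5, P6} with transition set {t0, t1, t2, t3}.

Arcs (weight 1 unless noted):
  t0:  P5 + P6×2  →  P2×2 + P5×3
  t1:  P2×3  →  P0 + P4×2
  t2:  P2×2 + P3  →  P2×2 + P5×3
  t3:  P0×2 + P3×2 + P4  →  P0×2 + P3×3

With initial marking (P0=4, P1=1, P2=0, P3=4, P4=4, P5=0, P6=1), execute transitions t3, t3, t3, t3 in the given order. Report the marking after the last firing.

step 1: fire t3:  (P0=4, P1=1, P2=0, P3=4, P4=4, P5=0, P6=1) → (P0=4, P1=1, P2=0, P3=5, P4=3, P5=0, P6=1)
step 2: fire t3:  (P0=4, P1=1, P2=0, P3=5, P4=3, P5=0, P6=1) → (P0=4, P1=1, P2=0, P3=6, P4=2, P5=0, P6=1)
step 3: fire t3:  (P0=4, P1=1, P2=0, P3=6, P4=2, P5=0, P6=1) → (P0=4, P1=1, P2=0, P3=7, P4=1, P5=0, P6=1)
step 4: fire t3:  (P0=4, P1=1, P2=0, P3=7, P4=1, P5=0, P6=1) → (P0=4, P1=1, P2=0, P3=8, P4=0, P5=0, P6=1)

(P0=4, P1=1, P2=0, P3=8, P4=0, P5=0, P6=1)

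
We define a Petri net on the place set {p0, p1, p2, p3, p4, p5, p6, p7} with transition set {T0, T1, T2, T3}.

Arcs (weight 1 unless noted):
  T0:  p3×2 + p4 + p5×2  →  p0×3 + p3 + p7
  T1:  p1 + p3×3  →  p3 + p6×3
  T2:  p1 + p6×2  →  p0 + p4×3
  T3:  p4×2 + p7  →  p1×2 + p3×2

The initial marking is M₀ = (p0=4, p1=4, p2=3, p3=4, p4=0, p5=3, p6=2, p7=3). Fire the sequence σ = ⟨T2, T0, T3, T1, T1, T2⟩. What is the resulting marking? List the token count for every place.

step 1: fire T2:  (p0=4, p1=4, p2=3, p3=4, p4=0, p5=3, p6=2, p7=3) → (p0=5, p1=3, p2=3, p3=4, p4=3, p5=3, p6=0, p7=3)
step 2: fire T0:  (p0=5, p1=3, p2=3, p3=4, p4=3, p5=3, p6=0, p7=3) → (p0=8, p1=3, p2=3, p3=3, p4=2, p5=1, p6=0, p7=4)
step 3: fire T3:  (p0=8, p1=3, p2=3, p3=3, p4=2, p5=1, p6=0, p7=4) → (p0=8, p1=5, p2=3, p3=5, p4=0, p5=1, p6=0, p7=3)
step 4: fire T1:  (p0=8, p1=5, p2=3, p3=5, p4=0, p5=1, p6=0, p7=3) → (p0=8, p1=4, p2=3, p3=3, p4=0, p5=1, p6=3, p7=3)
step 5: fire T1:  (p0=8, p1=4, p2=3, p3=3, p4=0, p5=1, p6=3, p7=3) → (p0=8, p1=3, p2=3, p3=1, p4=0, p5=1, p6=6, p7=3)
step 6: fire T2:  (p0=8, p1=3, p2=3, p3=1, p4=0, p5=1, p6=6, p7=3) → (p0=9, p1=2, p2=3, p3=1, p4=3, p5=1, p6=4, p7=3)

(p0=9, p1=2, p2=3, p3=1, p4=3, p5=1, p6=4, p7=3)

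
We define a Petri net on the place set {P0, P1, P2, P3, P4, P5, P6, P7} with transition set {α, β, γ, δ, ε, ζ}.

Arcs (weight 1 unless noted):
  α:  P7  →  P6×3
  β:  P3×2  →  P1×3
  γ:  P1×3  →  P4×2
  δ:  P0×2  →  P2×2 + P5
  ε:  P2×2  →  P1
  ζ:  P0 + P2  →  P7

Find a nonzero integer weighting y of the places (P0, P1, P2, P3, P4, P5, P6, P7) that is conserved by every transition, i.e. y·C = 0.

y = (P0:1, P1:-2, P2:-1, P3:-3, P4:-3, P5:4, P6:0, P7:0)

Incidence matrix C (rows=places, cols=transitions):
        α    β    γ    δ    ε    ζ
   P0   0    0    0   -2    0   -1
   P1   0    3   -3    0    1    0
   P2   0    0    0    2   -2   -1
   P3   0   -2    0    0    0    0
   P4   0    0    2    0    0    0
   P5   0    0    0    1    0    0
   P6   3    0    0    0    0    0
   P7  -1    0    0    0    0    1

Candidate y = [1, -2, -1, -3, -3, 4, 0, 0]; check y·C column-wise:
  col α: 1·0 + -2·0 + -1·0 + -3·0 + -3·0 + 4·0 + 0·3 + 0·-1 = 0
  col β: 1·0 + -2·3 + -1·0 + -3·-2 + -3·0 + 4·0 = 0
  col γ: 1·0 + -2·-3 + -1·0 + -3·0 + -3·2 + 4·0 = 0
  col δ: 1·-2 + -2·0 + -1·2 + -3·0 + -3·0 + 4·1 = 0
  col ε: 1·0 + -2·1 + -1·-2 + -3·0 + -3·0 + 4·0 = 0
  col ζ: 1·-1 + -2·0 + -1·-1 + -3·0 + -3·0 + 4·0 + 0·1 = 0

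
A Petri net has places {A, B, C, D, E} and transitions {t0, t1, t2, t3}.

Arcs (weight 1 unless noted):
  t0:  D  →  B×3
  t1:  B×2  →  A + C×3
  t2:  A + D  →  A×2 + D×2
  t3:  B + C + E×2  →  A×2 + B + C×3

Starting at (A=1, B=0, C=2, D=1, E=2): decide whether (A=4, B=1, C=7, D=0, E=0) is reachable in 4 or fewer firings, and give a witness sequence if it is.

step 1: fire t0:  (A=1, B=0, C=2, D=1, E=2) → (A=1, B=3, C=2, D=0, E=2)
step 2: fire t1:  (A=1, B=3, C=2, D=0, E=2) → (A=2, B=1, C=5, D=0, E=2)
step 3: fire t3:  (A=2, B=1, C=5, D=0, E=2) → (A=4, B=1, C=7, D=0, E=0)

YES — reachable via ⟨t0, t1, t3⟩ (3 firings)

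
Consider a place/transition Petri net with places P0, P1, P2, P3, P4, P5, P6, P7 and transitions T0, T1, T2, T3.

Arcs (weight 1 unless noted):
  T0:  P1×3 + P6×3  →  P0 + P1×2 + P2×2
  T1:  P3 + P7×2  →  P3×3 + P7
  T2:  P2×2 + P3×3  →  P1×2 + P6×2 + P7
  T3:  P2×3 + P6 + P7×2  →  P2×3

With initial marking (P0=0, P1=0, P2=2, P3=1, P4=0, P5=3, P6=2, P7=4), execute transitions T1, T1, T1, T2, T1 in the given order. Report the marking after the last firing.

(P0=0, P1=2, P2=0, P3=6, P4=0, P5=3, P6=4, P7=1)

step 1: fire T1:  (P0=0, P1=0, P2=2, P3=1, P4=0, P5=3, P6=2, P7=4) → (P0=0, P1=0, P2=2, P3=3, P4=0, P5=3, P6=2, P7=3)
step 2: fire T1:  (P0=0, P1=0, P2=2, P3=3, P4=0, P5=3, P6=2, P7=3) → (P0=0, P1=0, P2=2, P3=5, P4=0, P5=3, P6=2, P7=2)
step 3: fire T1:  (P0=0, P1=0, P2=2, P3=5, P4=0, P5=3, P6=2, P7=2) → (P0=0, P1=0, P2=2, P3=7, P4=0, P5=3, P6=2, P7=1)
step 4: fire T2:  (P0=0, P1=0, P2=2, P3=7, P4=0, P5=3, P6=2, P7=1) → (P0=0, P1=2, P2=0, P3=4, P4=0, P5=3, P6=4, P7=2)
step 5: fire T1:  (P0=0, P1=2, P2=0, P3=4, P4=0, P5=3, P6=4, P7=2) → (P0=0, P1=2, P2=0, P3=6, P4=0, P5=3, P6=4, P7=1)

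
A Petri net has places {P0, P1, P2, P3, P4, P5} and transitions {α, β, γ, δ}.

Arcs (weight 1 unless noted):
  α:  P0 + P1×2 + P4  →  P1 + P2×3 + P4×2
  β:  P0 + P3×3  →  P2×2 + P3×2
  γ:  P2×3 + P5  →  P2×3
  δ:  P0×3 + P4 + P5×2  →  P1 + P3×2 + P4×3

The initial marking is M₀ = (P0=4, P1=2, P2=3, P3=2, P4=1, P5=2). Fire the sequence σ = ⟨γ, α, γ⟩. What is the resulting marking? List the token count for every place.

step 1: fire γ:  (P0=4, P1=2, P2=3, P3=2, P4=1, P5=2) → (P0=4, P1=2, P2=3, P3=2, P4=1, P5=1)
step 2: fire α:  (P0=4, P1=2, P2=3, P3=2, P4=1, P5=1) → (P0=3, P1=1, P2=6, P3=2, P4=2, P5=1)
step 3: fire γ:  (P0=3, P1=1, P2=6, P3=2, P4=2, P5=1) → (P0=3, P1=1, P2=6, P3=2, P4=2, P5=0)

(P0=3, P1=1, P2=6, P3=2, P4=2, P5=0)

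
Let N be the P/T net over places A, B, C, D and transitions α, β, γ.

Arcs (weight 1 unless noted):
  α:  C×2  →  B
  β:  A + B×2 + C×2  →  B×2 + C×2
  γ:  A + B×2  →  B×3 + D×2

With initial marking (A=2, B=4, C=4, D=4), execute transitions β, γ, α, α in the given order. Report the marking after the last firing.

step 1: fire β:  (A=2, B=4, C=4, D=4) → (A=1, B=4, C=4, D=4)
step 2: fire γ:  (A=1, B=4, C=4, D=4) → (A=0, B=5, C=4, D=6)
step 3: fire α:  (A=0, B=5, C=4, D=6) → (A=0, B=6, C=2, D=6)
step 4: fire α:  (A=0, B=6, C=2, D=6) → (A=0, B=7, C=0, D=6)

(A=0, B=7, C=0, D=6)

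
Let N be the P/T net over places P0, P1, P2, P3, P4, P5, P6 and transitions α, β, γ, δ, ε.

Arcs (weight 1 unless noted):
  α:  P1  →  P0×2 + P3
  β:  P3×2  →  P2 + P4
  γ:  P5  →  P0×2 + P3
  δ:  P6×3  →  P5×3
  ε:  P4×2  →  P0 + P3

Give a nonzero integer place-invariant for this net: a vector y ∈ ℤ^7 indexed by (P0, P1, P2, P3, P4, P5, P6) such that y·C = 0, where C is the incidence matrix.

Incidence matrix C (rows=places, cols=transitions):
        α    β    γ    δ    ε
   P0   2    0    2    0    1
   P1  -1    0    0    0    0
   P2   0    1    0    0    0
   P3   1   -2    1    0    1
   P4   0    1    0    0   -2
   P5   0    0   -1    3    0
   P6   0    0    0   -3    0

Candidate y = [2, 0, -7, -4, -1, 0, 0]; check y·C column-wise:
  col α: 2·2 + 0·-1 + -7·0 + -4·1 + -1·0 = 0
  col β: 2·0 + -7·1 + -4·-2 + -1·1 = 0
  col γ: 2·2 + -7·0 + -4·1 + -1·0 + 0·-1 = 0
  col δ: 2·0 + -7·0 + -4·0 + -1·0 + 0·3 + 0·-3 = 0
  col ε: 2·1 + -7·0 + -4·1 + -1·-2 = 0

y = (P0:2, P1:0, P2:-7, P3:-4, P4:-1, P5:0, P6:0)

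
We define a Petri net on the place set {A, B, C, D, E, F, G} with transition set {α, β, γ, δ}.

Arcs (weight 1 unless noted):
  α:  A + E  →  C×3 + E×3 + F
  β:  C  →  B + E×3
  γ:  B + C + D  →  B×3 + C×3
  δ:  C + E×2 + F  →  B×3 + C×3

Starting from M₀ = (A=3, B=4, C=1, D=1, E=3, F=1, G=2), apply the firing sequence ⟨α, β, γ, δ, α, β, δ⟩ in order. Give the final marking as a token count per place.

step 1: fire α:  (A=3, B=4, C=1, D=1, E=3, F=1, G=2) → (A=2, B=4, C=4, D=1, E=5, F=2, G=2)
step 2: fire β:  (A=2, B=4, C=4, D=1, E=5, F=2, G=2) → (A=2, B=5, C=3, D=1, E=8, F=2, G=2)
step 3: fire γ:  (A=2, B=5, C=3, D=1, E=8, F=2, G=2) → (A=2, B=7, C=5, D=0, E=8, F=2, G=2)
step 4: fire δ:  (A=2, B=7, C=5, D=0, E=8, F=2, G=2) → (A=2, B=10, C=7, D=0, E=6, F=1, G=2)
step 5: fire α:  (A=2, B=10, C=7, D=0, E=6, F=1, G=2) → (A=1, B=10, C=10, D=0, E=8, F=2, G=2)
step 6: fire β:  (A=1, B=10, C=10, D=0, E=8, F=2, G=2) → (A=1, B=11, C=9, D=0, E=11, F=2, G=2)
step 7: fire δ:  (A=1, B=11, C=9, D=0, E=11, F=2, G=2) → (A=1, B=14, C=11, D=0, E=9, F=1, G=2)

(A=1, B=14, C=11, D=0, E=9, F=1, G=2)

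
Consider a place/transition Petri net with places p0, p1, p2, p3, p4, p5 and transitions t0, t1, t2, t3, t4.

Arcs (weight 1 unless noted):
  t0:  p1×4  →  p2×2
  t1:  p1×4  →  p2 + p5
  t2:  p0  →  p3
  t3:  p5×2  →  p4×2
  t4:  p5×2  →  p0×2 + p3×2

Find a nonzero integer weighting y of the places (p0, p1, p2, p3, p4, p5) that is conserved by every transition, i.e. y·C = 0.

Incidence matrix C (rows=places, cols=transitions):
       t0   t1   t2   t3   t4
   p0   0    0   -1    0    2
   p1  -4   -4    0    0    0
   p2   2    1    0    0    0
   p3   0    0    1    0    2
   p4   0    0    0    2    0
   p5   0    1    0   -2   -2

Candidate y = [1, 1, 2, 1, 2, 2]; check y·C column-wise:
  col t0: 1·0 + 1·-4 + 2·2 + 1·0 + 2·0 + 2·0 = 0
  col t1: 1·0 + 1·-4 + 2·1 + 1·0 + 2·0 + 2·1 = 0
  col t2: 1·-1 + 1·0 + 2·0 + 1·1 + 2·0 + 2·0 = 0
  col t3: 1·0 + 1·0 + 2·0 + 1·0 + 2·2 + 2·-2 = 0
  col t4: 1·2 + 1·0 + 2·0 + 1·2 + 2·0 + 2·-2 = 0

y = (p0:1, p1:1, p2:2, p3:1, p4:2, p5:2)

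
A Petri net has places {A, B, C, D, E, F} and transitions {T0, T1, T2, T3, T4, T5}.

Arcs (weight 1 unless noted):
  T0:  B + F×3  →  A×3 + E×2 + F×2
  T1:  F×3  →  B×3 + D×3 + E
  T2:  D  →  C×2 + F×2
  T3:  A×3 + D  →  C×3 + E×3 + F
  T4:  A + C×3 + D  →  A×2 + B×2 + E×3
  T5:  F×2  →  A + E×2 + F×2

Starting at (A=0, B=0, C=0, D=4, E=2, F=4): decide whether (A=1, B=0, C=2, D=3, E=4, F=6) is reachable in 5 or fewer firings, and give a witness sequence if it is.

YES — reachable via ⟨T2, T5⟩ (2 firings)

step 1: fire T2:  (A=0, B=0, C=0, D=4, E=2, F=4) → (A=0, B=0, C=2, D=3, E=2, F=6)
step 2: fire T5:  (A=0, B=0, C=2, D=3, E=2, F=6) → (A=1, B=0, C=2, D=3, E=4, F=6)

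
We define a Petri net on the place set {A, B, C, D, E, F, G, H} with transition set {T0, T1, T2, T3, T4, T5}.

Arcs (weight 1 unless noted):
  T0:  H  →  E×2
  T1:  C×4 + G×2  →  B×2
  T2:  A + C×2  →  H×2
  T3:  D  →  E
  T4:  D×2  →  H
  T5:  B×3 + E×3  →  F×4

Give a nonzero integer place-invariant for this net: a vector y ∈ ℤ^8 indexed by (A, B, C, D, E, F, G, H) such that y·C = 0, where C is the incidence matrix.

Incidence matrix C (rows=places, cols=transitions):
       T0   T1   T2   T3   T4   T5
    A   0    0   -1    0    0    0
    B   0    2    0    0    0   -3
    C   0   -4   -2    0    0    0
    D   0    0    0   -1   -2    0
    E   2    0    0    1    0   -3
    F   0    0    0    0    0    4
    G   0   -2    0    0    0    0
    H  -1    0    2    0    1    0

Candidate y = [4, -4, -2, 0, 0, -3, 0, 0]; check y·C column-wise:
  col T0: 4·0 + -4·0 + -2·0 + 0·2 + -3·0 + 0·-1 = 0
  col T1: 4·0 + -4·2 + -2·-4 + -3·0 + 0·-2 = 0
  col T2: 4·-1 + -4·0 + -2·-2 + -3·0 + 0·2 = 0
  col T3: 4·0 + -4·0 + -2·0 + 0·-1 + 0·1 + -3·0 = 0
  col T4: 4·0 + -4·0 + -2·0 + 0·-2 + -3·0 + 0·1 = 0
  col T5: 4·0 + -4·-3 + -2·0 + 0·-3 + -3·4 = 0

y = (A:4, B:-4, C:-2, D:0, E:0, F:-3, G:0, H:0)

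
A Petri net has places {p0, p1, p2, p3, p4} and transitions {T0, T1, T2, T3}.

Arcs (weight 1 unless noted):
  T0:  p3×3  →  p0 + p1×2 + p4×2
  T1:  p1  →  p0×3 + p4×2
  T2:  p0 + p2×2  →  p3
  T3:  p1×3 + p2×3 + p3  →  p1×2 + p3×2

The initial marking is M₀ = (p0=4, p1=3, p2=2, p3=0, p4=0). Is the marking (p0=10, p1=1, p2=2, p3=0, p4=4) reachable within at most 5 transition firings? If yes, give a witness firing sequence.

YES — reachable via ⟨T1, T1⟩ (2 firings)

step 1: fire T1:  (p0=4, p1=3, p2=2, p3=0, p4=0) → (p0=7, p1=2, p2=2, p3=0, p4=2)
step 2: fire T1:  (p0=7, p1=2, p2=2, p3=0, p4=2) → (p0=10, p1=1, p2=2, p3=0, p4=4)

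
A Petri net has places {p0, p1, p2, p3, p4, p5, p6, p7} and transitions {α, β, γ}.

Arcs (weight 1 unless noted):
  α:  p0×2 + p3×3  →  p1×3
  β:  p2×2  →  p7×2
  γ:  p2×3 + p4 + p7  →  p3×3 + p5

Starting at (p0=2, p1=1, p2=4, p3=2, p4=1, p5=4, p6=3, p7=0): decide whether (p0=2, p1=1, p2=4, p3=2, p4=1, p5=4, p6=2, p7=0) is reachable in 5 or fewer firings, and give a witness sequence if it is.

NO — not reachable within 5 firings

depth 0: 1 marking
depth 1: 2 markings reached so far
depth 2: 3 markings reached so far
depth 3: 3 markings reached so far
(frontier empty at depth 3; search complete)
target is not among the 3 markings reachable within 5 steps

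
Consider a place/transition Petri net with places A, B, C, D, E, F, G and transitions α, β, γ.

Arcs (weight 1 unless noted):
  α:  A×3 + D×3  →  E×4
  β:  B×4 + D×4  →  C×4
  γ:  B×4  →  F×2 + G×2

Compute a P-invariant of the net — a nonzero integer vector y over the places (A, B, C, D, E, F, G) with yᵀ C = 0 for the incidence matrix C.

y = (A:1, B:0, C:-1, D:-1, E:0, F:0, G:0)

Incidence matrix C (rows=places, cols=transitions):
        α    β    γ
    A  -3    0    0
    B   0   -4   -4
    C   0    4    0
    D  -3   -4    0
    E   4    0    0
    F   0    0    2
    G   0    0    2

Candidate y = [1, 0, -1, -1, 0, 0, 0]; check y·C column-wise:
  col α: 1·-3 + -1·0 + -1·-3 + 0·4 = 0
  col β: 1·0 + 0·-4 + -1·4 + -1·-4 = 0
  col γ: 1·0 + 0·-4 + -1·0 + -1·0 + 0·2 + 0·2 = 0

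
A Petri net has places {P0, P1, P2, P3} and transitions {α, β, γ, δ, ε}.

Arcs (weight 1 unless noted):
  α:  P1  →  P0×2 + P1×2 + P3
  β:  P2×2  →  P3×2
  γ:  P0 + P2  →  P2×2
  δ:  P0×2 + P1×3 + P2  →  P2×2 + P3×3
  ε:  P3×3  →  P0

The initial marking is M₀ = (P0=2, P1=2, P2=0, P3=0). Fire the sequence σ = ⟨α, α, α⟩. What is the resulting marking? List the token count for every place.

(P0=8, P1=5, P2=0, P3=3)

step 1: fire α:  (P0=2, P1=2, P2=0, P3=0) → (P0=4, P1=3, P2=0, P3=1)
step 2: fire α:  (P0=4, P1=3, P2=0, P3=1) → (P0=6, P1=4, P2=0, P3=2)
step 3: fire α:  (P0=6, P1=4, P2=0, P3=2) → (P0=8, P1=5, P2=0, P3=3)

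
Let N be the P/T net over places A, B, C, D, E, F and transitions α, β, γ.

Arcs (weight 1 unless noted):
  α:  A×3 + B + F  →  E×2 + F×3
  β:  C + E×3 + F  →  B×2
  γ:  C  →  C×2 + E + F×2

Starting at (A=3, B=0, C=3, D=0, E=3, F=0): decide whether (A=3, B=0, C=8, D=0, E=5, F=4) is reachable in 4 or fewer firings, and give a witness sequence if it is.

NO — not reachable within 4 firings

depth 0: 1 marking
depth 1: 2 markings reached so far
depth 2: 4 markings reached so far
depth 3: 7 markings reached so far
depth 4: 11 markings reached so far
target is not among the 11 markings reachable within 4 steps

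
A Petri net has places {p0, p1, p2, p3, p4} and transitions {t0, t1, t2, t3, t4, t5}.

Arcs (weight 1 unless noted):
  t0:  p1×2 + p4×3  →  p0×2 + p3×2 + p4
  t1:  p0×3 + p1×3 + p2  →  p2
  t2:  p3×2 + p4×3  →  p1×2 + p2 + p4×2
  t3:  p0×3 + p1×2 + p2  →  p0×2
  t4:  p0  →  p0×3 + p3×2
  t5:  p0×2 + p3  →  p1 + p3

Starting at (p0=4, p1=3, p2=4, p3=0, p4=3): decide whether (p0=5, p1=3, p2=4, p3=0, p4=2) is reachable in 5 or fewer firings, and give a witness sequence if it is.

step 1: fire t3:  (p0=4, p1=3, p2=4, p3=0, p4=3) → (p0=3, p1=1, p2=3, p3=0, p4=3)
step 2: fire t4:  (p0=3, p1=1, p2=3, p3=0, p4=3) → (p0=5, p1=1, p2=3, p3=2, p4=3)
step 3: fire t2:  (p0=5, p1=1, p2=3, p3=2, p4=3) → (p0=5, p1=3, p2=4, p3=0, p4=2)

YES — reachable via ⟨t3, t4, t2⟩ (3 firings)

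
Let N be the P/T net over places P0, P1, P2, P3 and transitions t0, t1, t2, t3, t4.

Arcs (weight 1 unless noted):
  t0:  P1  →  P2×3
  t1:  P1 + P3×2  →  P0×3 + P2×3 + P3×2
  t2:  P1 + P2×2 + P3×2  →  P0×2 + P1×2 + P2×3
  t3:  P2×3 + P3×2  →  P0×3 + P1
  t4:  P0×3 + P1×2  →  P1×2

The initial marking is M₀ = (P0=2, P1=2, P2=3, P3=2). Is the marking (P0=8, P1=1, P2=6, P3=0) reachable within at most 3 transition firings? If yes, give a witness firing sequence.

step 1: fire t0:  (P0=2, P1=2, P2=3, P3=2) → (P0=2, P1=1, P2=6, P3=2)
step 2: fire t1:  (P0=2, P1=1, P2=6, P3=2) → (P0=5, P1=0, P2=9, P3=2)
step 3: fire t3:  (P0=5, P1=0, P2=9, P3=2) → (P0=8, P1=1, P2=6, P3=0)

YES — reachable via ⟨t0, t1, t3⟩ (3 firings)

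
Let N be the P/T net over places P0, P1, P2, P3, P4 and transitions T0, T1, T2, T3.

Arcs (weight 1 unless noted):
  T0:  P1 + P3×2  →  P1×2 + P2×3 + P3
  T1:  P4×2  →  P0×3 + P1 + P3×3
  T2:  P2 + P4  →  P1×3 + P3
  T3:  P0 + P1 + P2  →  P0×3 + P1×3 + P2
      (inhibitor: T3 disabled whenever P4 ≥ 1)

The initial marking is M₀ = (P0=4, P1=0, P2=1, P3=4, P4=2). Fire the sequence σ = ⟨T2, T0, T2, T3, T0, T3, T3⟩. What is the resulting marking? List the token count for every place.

step 1: fire T2:  (P0=4, P1=0, P2=1, P3=4, P4=2) → (P0=4, P1=3, P2=0, P3=5, P4=1)
step 2: fire T0:  (P0=4, P1=3, P2=0, P3=5, P4=1) → (P0=4, P1=4, P2=3, P3=4, P4=1)
step 3: fire T2:  (P0=4, P1=4, P2=3, P3=4, P4=1) → (P0=4, P1=7, P2=2, P3=5, P4=0)
step 4: fire T3:  (P0=4, P1=7, P2=2, P3=5, P4=0) → (P0=6, P1=9, P2=2, P3=5, P4=0)
step 5: fire T0:  (P0=6, P1=9, P2=2, P3=5, P4=0) → (P0=6, P1=10, P2=5, P3=4, P4=0)
step 6: fire T3:  (P0=6, P1=10, P2=5, P3=4, P4=0) → (P0=8, P1=12, P2=5, P3=4, P4=0)
step 7: fire T3:  (P0=8, P1=12, P2=5, P3=4, P4=0) → (P0=10, P1=14, P2=5, P3=4, P4=0)

(P0=10, P1=14, P2=5, P3=4, P4=0)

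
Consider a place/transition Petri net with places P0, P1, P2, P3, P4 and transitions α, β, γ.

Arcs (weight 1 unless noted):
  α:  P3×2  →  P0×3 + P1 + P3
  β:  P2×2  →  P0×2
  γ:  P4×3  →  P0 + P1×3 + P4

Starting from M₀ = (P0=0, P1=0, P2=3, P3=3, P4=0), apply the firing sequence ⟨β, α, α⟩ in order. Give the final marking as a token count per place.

(P0=8, P1=2, P2=1, P3=1, P4=0)

step 1: fire β:  (P0=0, P1=0, P2=3, P3=3, P4=0) → (P0=2, P1=0, P2=1, P3=3, P4=0)
step 2: fire α:  (P0=2, P1=0, P2=1, P3=3, P4=0) → (P0=5, P1=1, P2=1, P3=2, P4=0)
step 3: fire α:  (P0=5, P1=1, P2=1, P3=2, P4=0) → (P0=8, P1=2, P2=1, P3=1, P4=0)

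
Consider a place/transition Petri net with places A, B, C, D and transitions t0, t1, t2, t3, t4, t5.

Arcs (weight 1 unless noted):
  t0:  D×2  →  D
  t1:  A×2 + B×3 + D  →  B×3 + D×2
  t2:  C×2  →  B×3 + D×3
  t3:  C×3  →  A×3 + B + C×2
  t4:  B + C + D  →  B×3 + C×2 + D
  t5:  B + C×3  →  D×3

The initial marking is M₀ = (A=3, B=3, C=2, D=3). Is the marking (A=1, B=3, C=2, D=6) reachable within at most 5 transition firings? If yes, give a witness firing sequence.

NO — not reachable within 5 firings

depth 0: 1 marking
depth 1: 5 markings reached so far
depth 2: 15 markings reached so far
depth 3: 33 markings reached so far
depth 4: 64 markings reached so far
depth 5: 113 markings reached so far
target is not among the 113 markings reachable within 5 steps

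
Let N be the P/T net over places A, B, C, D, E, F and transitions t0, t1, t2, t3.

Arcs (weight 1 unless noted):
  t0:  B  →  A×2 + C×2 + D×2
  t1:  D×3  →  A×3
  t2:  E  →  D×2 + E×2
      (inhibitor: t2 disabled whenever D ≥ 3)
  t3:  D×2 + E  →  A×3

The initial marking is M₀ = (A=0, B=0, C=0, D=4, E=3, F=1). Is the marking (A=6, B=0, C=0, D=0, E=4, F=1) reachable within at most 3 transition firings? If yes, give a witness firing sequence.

YES — reachable via ⟨t1, t2, t1⟩ (3 firings)

step 1: fire t1:  (A=0, B=0, C=0, D=4, E=3, F=1) → (A=3, B=0, C=0, D=1, E=3, F=1)
step 2: fire t2:  (A=3, B=0, C=0, D=1, E=3, F=1) → (A=3, B=0, C=0, D=3, E=4, F=1)
step 3: fire t1:  (A=3, B=0, C=0, D=3, E=4, F=1) → (A=6, B=0, C=0, D=0, E=4, F=1)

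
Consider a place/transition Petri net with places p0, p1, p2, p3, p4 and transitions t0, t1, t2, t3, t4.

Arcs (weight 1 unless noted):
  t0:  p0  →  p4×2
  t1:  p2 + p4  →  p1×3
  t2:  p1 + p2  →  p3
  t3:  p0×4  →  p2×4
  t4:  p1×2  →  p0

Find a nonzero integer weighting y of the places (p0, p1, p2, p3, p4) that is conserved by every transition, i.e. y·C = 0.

Incidence matrix C (rows=places, cols=transitions):
       t0   t1   t2   t3   t4
   p0  -1    0    0   -4    1
   p1   0    3   -1    0   -2
   p2   0   -1   -1    4    0
   p3   0    0    1    0    0
   p4   2   -1    0    0    0

Candidate y = [2, 1, 2, 3, 1]; check y·C column-wise:
  col t0: 2·-1 + 1·0 + 2·0 + 3·0 + 1·2 = 0
  col t1: 2·0 + 1·3 + 2·-1 + 3·0 + 1·-1 = 0
  col t2: 2·0 + 1·-1 + 2·-1 + 3·1 + 1·0 = 0
  col t3: 2·-4 + 1·0 + 2·4 + 3·0 + 1·0 = 0
  col t4: 2·1 + 1·-2 + 2·0 + 3·0 + 1·0 = 0

y = (p0:2, p1:1, p2:2, p3:3, p4:1)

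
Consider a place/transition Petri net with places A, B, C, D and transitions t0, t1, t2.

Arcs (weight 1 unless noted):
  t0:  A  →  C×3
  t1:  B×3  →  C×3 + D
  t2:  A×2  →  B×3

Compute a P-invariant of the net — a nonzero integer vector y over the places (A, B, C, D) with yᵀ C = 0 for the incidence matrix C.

Incidence matrix C (rows=places, cols=transitions):
       t0   t1   t2
    A  -1    0   -2
    B   0   -3    3
    C   3    3    0
    D   0    1    0

Candidate y = [3, 2, 1, 3]; check y·C column-wise:
  col t0: 3·-1 + 2·0 + 1·3 + 3·0 = 0
  col t1: 3·0 + 2·-3 + 1·3 + 3·1 = 0
  col t2: 3·-2 + 2·3 + 1·0 + 3·0 = 0

y = (A:3, B:2, C:1, D:3)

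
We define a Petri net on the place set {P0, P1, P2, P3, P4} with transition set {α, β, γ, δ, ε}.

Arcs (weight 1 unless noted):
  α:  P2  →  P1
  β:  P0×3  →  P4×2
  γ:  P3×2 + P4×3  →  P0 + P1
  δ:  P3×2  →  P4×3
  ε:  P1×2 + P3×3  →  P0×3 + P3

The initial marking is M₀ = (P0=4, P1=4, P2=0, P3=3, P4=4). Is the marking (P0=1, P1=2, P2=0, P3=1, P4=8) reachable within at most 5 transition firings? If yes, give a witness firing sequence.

step 1: fire β:  (P0=4, P1=4, P2=0, P3=3, P4=4) → (P0=1, P1=4, P2=0, P3=3, P4=6)
step 2: fire ε:  (P0=1, P1=4, P2=0, P3=3, P4=6) → (P0=4, P1=2, P2=0, P3=1, P4=6)
step 3: fire β:  (P0=4, P1=2, P2=0, P3=1, P4=6) → (P0=1, P1=2, P2=0, P3=1, P4=8)

YES — reachable via ⟨β, ε, β⟩ (3 firings)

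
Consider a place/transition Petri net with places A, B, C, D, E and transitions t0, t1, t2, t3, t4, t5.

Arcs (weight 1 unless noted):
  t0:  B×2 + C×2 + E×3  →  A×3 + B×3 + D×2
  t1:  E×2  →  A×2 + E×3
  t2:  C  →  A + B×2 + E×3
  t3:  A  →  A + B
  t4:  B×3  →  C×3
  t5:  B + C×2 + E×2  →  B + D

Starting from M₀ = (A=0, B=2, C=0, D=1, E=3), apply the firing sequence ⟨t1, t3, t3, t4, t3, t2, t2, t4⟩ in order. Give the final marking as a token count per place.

(A=4, B=3, C=4, D=1, E=10)

step 1: fire t1:  (A=0, B=2, C=0, D=1, E=3) → (A=2, B=2, C=0, D=1, E=4)
step 2: fire t3:  (A=2, B=2, C=0, D=1, E=4) → (A=2, B=3, C=0, D=1, E=4)
step 3: fire t3:  (A=2, B=3, C=0, D=1, E=4) → (A=2, B=4, C=0, D=1, E=4)
step 4: fire t4:  (A=2, B=4, C=0, D=1, E=4) → (A=2, B=1, C=3, D=1, E=4)
step 5: fire t3:  (A=2, B=1, C=3, D=1, E=4) → (A=2, B=2, C=3, D=1, E=4)
step 6: fire t2:  (A=2, B=2, C=3, D=1, E=4) → (A=3, B=4, C=2, D=1, E=7)
step 7: fire t2:  (A=3, B=4, C=2, D=1, E=7) → (A=4, B=6, C=1, D=1, E=10)
step 8: fire t4:  (A=4, B=6, C=1, D=1, E=10) → (A=4, B=3, C=4, D=1, E=10)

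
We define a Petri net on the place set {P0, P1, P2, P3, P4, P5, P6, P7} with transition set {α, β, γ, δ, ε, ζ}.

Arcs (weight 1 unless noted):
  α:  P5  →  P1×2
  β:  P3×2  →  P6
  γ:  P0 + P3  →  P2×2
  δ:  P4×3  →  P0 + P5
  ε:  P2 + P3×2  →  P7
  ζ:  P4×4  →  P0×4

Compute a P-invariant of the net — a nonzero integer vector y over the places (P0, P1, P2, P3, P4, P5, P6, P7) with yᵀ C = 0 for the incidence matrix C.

y = (P0:5, P1:5, P2:2, P3:-1, P4:5, P5:10, P6:-2, P7:0)

Incidence matrix C (rows=places, cols=transitions):
        α    β    γ    δ    ε    ζ
   P0   0    0   -1    1    0    4
   P1   2    0    0    0    0    0
   P2   0    0    2    0   -1    0
   P3   0   -2   -1    0   -2    0
   P4   0    0    0   -3    0   -4
   P5  -1    0    0    1    0    0
   P6   0    1    0    0    0    0
   P7   0    0    0    0    1    0

Candidate y = [5, 5, 2, -1, 5, 10, -2, 0]; check y·C column-wise:
  col α: 5·0 + 5·2 + 2·0 + -1·0 + 5·0 + 10·-1 + -2·0 = 0
  col β: 5·0 + 5·0 + 2·0 + -1·-2 + 5·0 + 10·0 + -2·1 = 0
  col γ: 5·-1 + 5·0 + 2·2 + -1·-1 + 5·0 + 10·0 + -2·0 = 0
  col δ: 5·1 + 5·0 + 2·0 + -1·0 + 5·-3 + 10·1 + -2·0 = 0
  col ε: 5·0 + 5·0 + 2·-1 + -1·-2 + 5·0 + 10·0 + -2·0 + 0·1 = 0
  col ζ: 5·4 + 5·0 + 2·0 + -1·0 + 5·-4 + 10·0 + -2·0 = 0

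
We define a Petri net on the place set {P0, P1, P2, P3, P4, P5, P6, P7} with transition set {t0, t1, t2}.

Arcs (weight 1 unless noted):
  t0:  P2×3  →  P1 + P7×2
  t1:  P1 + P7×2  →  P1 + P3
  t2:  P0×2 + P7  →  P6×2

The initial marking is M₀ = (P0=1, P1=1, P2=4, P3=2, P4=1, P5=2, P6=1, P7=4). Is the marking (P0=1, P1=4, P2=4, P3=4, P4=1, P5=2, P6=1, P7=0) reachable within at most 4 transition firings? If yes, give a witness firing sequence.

depth 0: 1 marking
depth 1: 3 markings reached so far
depth 2: 5 markings reached so far
depth 3: 6 markings reached so far
depth 4: 7 markings reached so far
target is not among the 7 markings reachable within 4 steps

NO — not reachable within 4 firings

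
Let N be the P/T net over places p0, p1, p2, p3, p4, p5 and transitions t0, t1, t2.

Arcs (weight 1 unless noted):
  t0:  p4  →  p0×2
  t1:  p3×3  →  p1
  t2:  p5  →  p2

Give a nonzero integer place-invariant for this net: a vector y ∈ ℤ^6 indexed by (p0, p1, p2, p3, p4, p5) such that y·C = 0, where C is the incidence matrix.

Incidence matrix C (rows=places, cols=transitions):
       t0   t1   t2
   p0   2    0    0
   p1   0    1    0
   p2   0    0    1
   p3   0   -3    0
   p4  -1    0    0
   p5   0    0   -1

Candidate y = [0, 3, 0, 1, 0, 0]; check y·C column-wise:
  col t0: 0·2 + 3·0 + 1·0 + 0·-1 = 0
  col t1: 3·1 + 1·-3 = 0
  col t2: 3·0 + 0·1 + 1·0 + 0·-1 = 0

y = (p0:0, p1:3, p2:0, p3:1, p4:0, p5:0)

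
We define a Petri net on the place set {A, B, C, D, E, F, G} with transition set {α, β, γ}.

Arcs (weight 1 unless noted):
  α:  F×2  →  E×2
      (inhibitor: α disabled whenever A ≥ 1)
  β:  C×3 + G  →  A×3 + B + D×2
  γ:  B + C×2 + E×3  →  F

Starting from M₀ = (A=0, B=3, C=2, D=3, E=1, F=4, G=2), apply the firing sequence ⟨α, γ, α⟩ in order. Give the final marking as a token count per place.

step 1: fire α:  (A=0, B=3, C=2, D=3, E=1, F=4, G=2) → (A=0, B=3, C=2, D=3, E=3, F=2, G=2)
step 2: fire γ:  (A=0, B=3, C=2, D=3, E=3, F=2, G=2) → (A=0, B=2, C=0, D=3, E=0, F=3, G=2)
step 3: fire α:  (A=0, B=2, C=0, D=3, E=0, F=3, G=2) → (A=0, B=2, C=0, D=3, E=2, F=1, G=2)

(A=0, B=2, C=0, D=3, E=2, F=1, G=2)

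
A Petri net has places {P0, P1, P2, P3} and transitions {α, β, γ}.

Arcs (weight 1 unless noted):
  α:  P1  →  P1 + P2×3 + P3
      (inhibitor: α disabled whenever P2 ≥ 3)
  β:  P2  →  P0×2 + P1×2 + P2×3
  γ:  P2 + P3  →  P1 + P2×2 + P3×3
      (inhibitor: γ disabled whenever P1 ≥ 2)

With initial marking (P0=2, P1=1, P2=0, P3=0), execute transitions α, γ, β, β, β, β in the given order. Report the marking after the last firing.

step 1: fire α:  (P0=2, P1=1, P2=0, P3=0) → (P0=2, P1=1, P2=3, P3=1)
step 2: fire γ:  (P0=2, P1=1, P2=3, P3=1) → (P0=2, P1=2, P2=4, P3=3)
step 3: fire β:  (P0=2, P1=2, P2=4, P3=3) → (P0=4, P1=4, P2=6, P3=3)
step 4: fire β:  (P0=4, P1=4, P2=6, P3=3) → (P0=6, P1=6, P2=8, P3=3)
step 5: fire β:  (P0=6, P1=6, P2=8, P3=3) → (P0=8, P1=8, P2=10, P3=3)
step 6: fire β:  (P0=8, P1=8, P2=10, P3=3) → (P0=10, P1=10, P2=12, P3=3)

(P0=10, P1=10, P2=12, P3=3)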